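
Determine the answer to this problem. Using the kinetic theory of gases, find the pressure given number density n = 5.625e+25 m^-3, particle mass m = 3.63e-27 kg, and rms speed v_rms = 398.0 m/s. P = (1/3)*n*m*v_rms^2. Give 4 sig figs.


Step 1: v_rms^2 = 398.0^2 = 1.584e+05
Step 2: n*m = 5.625e+25*3.63e-27 = 0.2042
Step 3: P = (1/3)*0.2042*1.584e+05 = 1.078e+04 Pa

1.078e+04


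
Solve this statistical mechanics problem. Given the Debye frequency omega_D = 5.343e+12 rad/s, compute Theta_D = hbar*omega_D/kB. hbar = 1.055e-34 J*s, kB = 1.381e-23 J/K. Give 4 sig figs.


Step 1: hbar*omega_D = 1.055e-34 * 5.343e+12 = 5.637e-22 J
Step 2: Theta_D = 5.637e-22 / 1.381e-23
Step 3: Theta_D = 40.82 K

40.82


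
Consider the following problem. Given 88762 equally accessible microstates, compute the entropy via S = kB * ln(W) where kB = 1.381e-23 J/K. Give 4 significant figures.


Step 1: ln(W) = ln(88762) = 11.39
Step 2: S = kB * ln(W) = 1.381e-23 * 11.39
Step 3: S = 1.573e-22 J/K

1.573e-22


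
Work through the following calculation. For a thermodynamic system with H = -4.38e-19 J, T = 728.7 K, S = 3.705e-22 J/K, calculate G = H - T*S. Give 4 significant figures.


Step 1: T*S = 728.7 * 3.705e-22 = 2.7e-19 J
Step 2: G = H - T*S = -4.38e-19 - 2.7e-19
Step 3: G = -7.08e-19 J

-7.08e-19


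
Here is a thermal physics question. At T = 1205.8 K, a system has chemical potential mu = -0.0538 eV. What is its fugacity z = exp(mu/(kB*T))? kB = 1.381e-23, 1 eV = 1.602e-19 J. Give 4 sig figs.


Step 1: Convert mu to Joules: -0.0538*1.602e-19 = -8.619e-21 J
Step 2: kB*T = 1.381e-23*1205.8 = 1.665e-20 J
Step 3: mu/(kB*T) = -0.5176
Step 4: z = exp(-0.5176) = 0.596

0.596


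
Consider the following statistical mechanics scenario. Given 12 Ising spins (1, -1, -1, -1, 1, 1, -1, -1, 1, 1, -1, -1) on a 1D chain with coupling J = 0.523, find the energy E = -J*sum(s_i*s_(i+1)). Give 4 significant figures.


Step 1: Nearest-neighbor products: -1, 1, 1, -1, 1, -1, 1, -1, 1, -1, 1
Step 2: Sum of products = 1
Step 3: E = -0.523 * 1 = -0.523

-0.523


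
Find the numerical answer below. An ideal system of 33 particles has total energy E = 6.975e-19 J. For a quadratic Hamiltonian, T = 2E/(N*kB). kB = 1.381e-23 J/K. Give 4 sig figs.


Step 1: Numerator = 2*E = 2*6.975e-19 = 1.395e-18 J
Step 2: Denominator = N*kB = 33*1.381e-23 = 4.557e-22
Step 3: T = 1.395e-18 / 4.557e-22 = 3061 K

3061


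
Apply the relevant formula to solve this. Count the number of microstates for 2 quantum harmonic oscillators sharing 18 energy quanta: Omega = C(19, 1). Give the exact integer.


Step 1: Use binomial coefficient C(19, 1)
Step 2: Numerator = 19! / 18!
Step 3: Denominator = 1!
Step 4: Omega = 19

19


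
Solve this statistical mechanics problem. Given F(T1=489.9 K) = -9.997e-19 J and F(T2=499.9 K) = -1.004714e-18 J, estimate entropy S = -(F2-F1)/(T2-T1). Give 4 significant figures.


Step 1: dF = F2 - F1 = -1.004714e-18 - (-9.997e-19) = -5.014e-21 J
Step 2: dT = T2 - T1 = 499.9 - 489.9 = 10 K
Step 3: S = -dF/dT = -(-5.014e-21)/10 = 5.014e-22 J/K

5.014e-22


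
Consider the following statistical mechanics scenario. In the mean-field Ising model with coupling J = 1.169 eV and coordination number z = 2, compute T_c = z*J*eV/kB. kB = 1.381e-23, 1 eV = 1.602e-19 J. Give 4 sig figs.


Step 1: z*J = 2*1.169 = 2.338 eV
Step 2: Convert to Joules: 2.338*1.602e-19 = 3.745e-19 J
Step 3: T_c = 3.745e-19 / 1.381e-23 = 2.712e+04 K

2.712e+04


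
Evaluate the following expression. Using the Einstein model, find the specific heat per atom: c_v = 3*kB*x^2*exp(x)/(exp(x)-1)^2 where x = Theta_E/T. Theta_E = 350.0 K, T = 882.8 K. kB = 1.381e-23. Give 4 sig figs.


Step 1: x = Theta_E/T = 350.0/882.8 = 0.3965
Step 2: x^2 = 0.1572
Step 3: exp(x) = 1.487
Step 4: c_v = 3*1.381e-23*0.1572*1.487/(1.487-1)^2 = 4.089e-23

4.089e-23


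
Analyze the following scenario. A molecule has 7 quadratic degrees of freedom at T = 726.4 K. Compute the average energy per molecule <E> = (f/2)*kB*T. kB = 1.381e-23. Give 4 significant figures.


Step 1: f/2 = 7/2 = 3.5
Step 2: kB*T = 1.381e-23 * 726.4 = 1.003e-20
Step 3: <E> = 3.5 * 1.003e-20 = 3.511e-20 J

3.511e-20


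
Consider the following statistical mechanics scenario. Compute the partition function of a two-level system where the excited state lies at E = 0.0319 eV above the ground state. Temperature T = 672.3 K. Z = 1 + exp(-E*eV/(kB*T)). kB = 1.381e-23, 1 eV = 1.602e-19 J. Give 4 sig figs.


Step 1: Compute beta*E = E*eV/(kB*T) = 0.0319*1.602e-19/(1.381e-23*672.3) = 0.5504
Step 2: exp(-beta*E) = exp(-0.5504) = 0.5767
Step 3: Z = 1 + 0.5767 = 1.577

1.577


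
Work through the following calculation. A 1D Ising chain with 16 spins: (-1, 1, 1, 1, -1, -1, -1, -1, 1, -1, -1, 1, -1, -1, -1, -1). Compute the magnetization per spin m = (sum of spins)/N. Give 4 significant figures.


Step 1: Count up spins (+1): 5, down spins (-1): 11
Step 2: Total magnetization M = 5 - 11 = -6
Step 3: m = M/N = -6/16 = -0.375

-0.375


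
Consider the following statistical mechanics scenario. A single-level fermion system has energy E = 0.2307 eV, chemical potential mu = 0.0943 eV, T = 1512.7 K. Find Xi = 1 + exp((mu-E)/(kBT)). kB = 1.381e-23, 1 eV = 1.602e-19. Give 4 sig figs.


Step 1: (mu - E) = 0.0943 - 0.2307 = -0.1364 eV
Step 2: x = (mu-E)*eV/(kB*T) = -0.1364*1.602e-19/(1.381e-23*1512.7) = -1.046
Step 3: exp(x) = 0.3513
Step 4: Xi = 1 + 0.3513 = 1.351

1.351


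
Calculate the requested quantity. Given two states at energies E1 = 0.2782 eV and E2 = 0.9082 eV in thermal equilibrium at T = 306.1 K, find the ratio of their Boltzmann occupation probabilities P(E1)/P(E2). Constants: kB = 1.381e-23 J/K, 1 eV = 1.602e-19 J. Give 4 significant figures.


Step 1: Compute energy difference dE = E1 - E2 = 0.2782 - 0.9082 = -0.63 eV
Step 2: Convert to Joules: dE_J = -0.63 * 1.602e-19 = -1.009e-19 J
Step 3: Compute exponent = -dE_J / (kB * T) = -(-1.009e-19) / (1.381e-23 * 306.1) = 23.88
Step 4: P(E1)/P(E2) = exp(23.88) = 2.338e+10

2.338e+10


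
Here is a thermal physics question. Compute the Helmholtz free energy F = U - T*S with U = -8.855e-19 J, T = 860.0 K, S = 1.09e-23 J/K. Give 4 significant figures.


Step 1: T*S = 860.0 * 1.09e-23 = 9.374e-21 J
Step 2: F = U - T*S = -8.855e-19 - 9.374e-21
Step 3: F = -8.949e-19 J

-8.949e-19


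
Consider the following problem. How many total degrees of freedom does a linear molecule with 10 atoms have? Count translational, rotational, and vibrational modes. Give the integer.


Step 1: Translational DOF = 3
Step 2: Rotational DOF (linear) = 2
Step 3: Vibrational DOF = 3*10 - 5 = 25
Step 4: Total = 3 + 2 + 25 = 30

30


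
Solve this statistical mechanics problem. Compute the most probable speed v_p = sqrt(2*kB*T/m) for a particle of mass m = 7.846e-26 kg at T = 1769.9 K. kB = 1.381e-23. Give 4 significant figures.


Step 1: Numerator = 2*kB*T = 2*1.381e-23*1769.9 = 4.888e-20
Step 2: Ratio = 4.888e-20 / 7.846e-26 = 6.231e+05
Step 3: v_p = sqrt(6.231e+05) = 789.3 m/s

789.3


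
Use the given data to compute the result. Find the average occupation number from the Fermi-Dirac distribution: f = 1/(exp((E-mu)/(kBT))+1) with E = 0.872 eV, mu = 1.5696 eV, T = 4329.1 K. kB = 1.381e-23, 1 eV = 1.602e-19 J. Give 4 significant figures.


Step 1: (E - mu) = 0.872 - 1.5696 = -0.6976 eV
Step 2: Convert: (E-mu)*eV = -1.118e-19 J
Step 3: x = (E-mu)*eV/(kB*T) = -1.869
Step 4: f = 1/(exp(-1.869)+1) = 0.8664

0.8664


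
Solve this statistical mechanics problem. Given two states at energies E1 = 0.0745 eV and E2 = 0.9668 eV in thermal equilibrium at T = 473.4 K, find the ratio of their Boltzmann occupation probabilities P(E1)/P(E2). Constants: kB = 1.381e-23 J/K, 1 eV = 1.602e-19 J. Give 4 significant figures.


Step 1: Compute energy difference dE = E1 - E2 = 0.0745 - 0.9668 = -0.8923 eV
Step 2: Convert to Joules: dE_J = -0.8923 * 1.602e-19 = -1.429e-19 J
Step 3: Compute exponent = -dE_J / (kB * T) = -(-1.429e-19) / (1.381e-23 * 473.4) = 21.87
Step 4: P(E1)/P(E2) = exp(21.87) = 3.133e+09

3.133e+09


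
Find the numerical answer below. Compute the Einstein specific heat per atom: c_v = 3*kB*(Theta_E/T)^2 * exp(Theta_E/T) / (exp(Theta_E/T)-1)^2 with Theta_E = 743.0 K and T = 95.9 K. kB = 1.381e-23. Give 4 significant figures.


Step 1: x = Theta_E/T = 743.0/95.9 = 7.748
Step 2: x^2 = 60.03
Step 3: exp(x) = 2316
Step 4: c_v = 3*1.381e-23*60.03*2316/(2316-1)^2 = 1.075e-24

1.075e-24


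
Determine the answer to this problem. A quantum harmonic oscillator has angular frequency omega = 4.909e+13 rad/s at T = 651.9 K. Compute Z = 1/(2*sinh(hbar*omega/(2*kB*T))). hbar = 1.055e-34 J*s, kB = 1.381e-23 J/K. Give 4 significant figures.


Step 1: Compute x = hbar*omega/(kB*T) = 1.055e-34*4.909e+13/(1.381e-23*651.9) = 0.5753
Step 2: x/2 = 0.2876
Step 3: sinh(x/2) = 0.2916
Step 4: Z = 1/(2*0.2916) = 1.715

1.715


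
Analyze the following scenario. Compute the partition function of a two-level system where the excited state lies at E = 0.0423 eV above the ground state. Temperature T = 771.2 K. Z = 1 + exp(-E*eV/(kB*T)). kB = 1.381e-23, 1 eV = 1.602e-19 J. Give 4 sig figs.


Step 1: Compute beta*E = E*eV/(kB*T) = 0.0423*1.602e-19/(1.381e-23*771.2) = 0.6363
Step 2: exp(-beta*E) = exp(-0.6363) = 0.5293
Step 3: Z = 1 + 0.5293 = 1.529

1.529


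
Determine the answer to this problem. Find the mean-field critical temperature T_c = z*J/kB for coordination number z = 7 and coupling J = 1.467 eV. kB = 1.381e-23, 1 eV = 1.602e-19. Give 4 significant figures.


Step 1: z*J = 7*1.467 = 10.27 eV
Step 2: Convert to Joules: 10.27*1.602e-19 = 1.645e-18 J
Step 3: T_c = 1.645e-18 / 1.381e-23 = 1.191e+05 K

1.191e+05


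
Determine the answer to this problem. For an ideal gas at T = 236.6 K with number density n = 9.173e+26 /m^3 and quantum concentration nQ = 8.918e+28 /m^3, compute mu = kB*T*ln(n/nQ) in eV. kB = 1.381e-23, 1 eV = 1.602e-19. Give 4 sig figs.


Step 1: n/nQ = 9.173e+26/8.918e+28 = 0.01029
Step 2: ln(n/nQ) = -4.577
Step 3: mu = kB*T*ln(n/nQ) = 3.267e-21*-4.577 = -1.496e-20 J
Step 4: Convert to eV: -1.496e-20/1.602e-19 = -0.09335 eV

-0.09335


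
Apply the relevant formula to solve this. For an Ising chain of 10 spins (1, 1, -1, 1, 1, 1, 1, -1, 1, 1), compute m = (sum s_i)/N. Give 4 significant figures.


Step 1: Count up spins (+1): 8, down spins (-1): 2
Step 2: Total magnetization M = 8 - 2 = 6
Step 3: m = M/N = 6/10 = 0.6

0.6


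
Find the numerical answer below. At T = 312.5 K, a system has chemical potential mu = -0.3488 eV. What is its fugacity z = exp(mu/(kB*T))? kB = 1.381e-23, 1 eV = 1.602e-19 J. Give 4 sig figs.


Step 1: Convert mu to Joules: -0.3488*1.602e-19 = -5.588e-20 J
Step 2: kB*T = 1.381e-23*312.5 = 4.316e-21 J
Step 3: mu/(kB*T) = -12.95
Step 4: z = exp(-12.95) = 2.382e-06

2.382e-06


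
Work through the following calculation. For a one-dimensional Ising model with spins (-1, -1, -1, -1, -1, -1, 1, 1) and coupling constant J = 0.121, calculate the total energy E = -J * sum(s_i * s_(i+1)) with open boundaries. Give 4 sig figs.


Step 1: Nearest-neighbor products: 1, 1, 1, 1, 1, -1, 1
Step 2: Sum of products = 5
Step 3: E = -0.121 * 5 = -0.605

-0.605


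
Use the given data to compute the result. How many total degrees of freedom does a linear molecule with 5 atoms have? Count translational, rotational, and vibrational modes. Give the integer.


Step 1: Translational DOF = 3
Step 2: Rotational DOF (linear) = 2
Step 3: Vibrational DOF = 3*5 - 5 = 10
Step 4: Total = 3 + 2 + 10 = 15

15


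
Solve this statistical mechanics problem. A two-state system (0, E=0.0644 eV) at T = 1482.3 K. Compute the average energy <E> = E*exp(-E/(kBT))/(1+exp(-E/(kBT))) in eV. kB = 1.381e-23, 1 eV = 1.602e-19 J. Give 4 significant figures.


Step 1: beta*E = 0.0644*1.602e-19/(1.381e-23*1482.3) = 0.504
Step 2: exp(-beta*E) = 0.6041
Step 3: <E> = 0.0644*0.6041/(1+0.6041) = 0.02425 eV

0.02425


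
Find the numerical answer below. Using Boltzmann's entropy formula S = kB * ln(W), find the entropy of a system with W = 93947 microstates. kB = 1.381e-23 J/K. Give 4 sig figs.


Step 1: ln(W) = ln(93947) = 11.45
Step 2: S = kB * ln(W) = 1.381e-23 * 11.45
Step 3: S = 1.581e-22 J/K

1.581e-22


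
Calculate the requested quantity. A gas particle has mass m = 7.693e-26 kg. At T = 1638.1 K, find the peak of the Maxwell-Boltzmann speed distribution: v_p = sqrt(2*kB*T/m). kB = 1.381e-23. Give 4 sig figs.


Step 1: Numerator = 2*kB*T = 2*1.381e-23*1638.1 = 4.524e-20
Step 2: Ratio = 4.524e-20 / 7.693e-26 = 5.881e+05
Step 3: v_p = sqrt(5.881e+05) = 766.9 m/s

766.9


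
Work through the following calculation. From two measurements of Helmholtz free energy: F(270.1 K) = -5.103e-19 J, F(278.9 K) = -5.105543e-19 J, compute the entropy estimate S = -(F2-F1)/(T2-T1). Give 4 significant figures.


Step 1: dF = F2 - F1 = -5.105543e-19 - (-5.103e-19) = -2.543e-22 J
Step 2: dT = T2 - T1 = 278.9 - 270.1 = 8.8 K
Step 3: S = -dF/dT = -(-2.543e-22)/8.8 = 2.89e-23 J/K

2.89e-23


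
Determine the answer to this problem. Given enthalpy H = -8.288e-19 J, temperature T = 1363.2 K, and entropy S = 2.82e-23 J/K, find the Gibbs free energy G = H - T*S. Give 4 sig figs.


Step 1: T*S = 1363.2 * 2.82e-23 = 3.844e-20 J
Step 2: G = H - T*S = -8.288e-19 - 3.844e-20
Step 3: G = -8.672e-19 J

-8.672e-19


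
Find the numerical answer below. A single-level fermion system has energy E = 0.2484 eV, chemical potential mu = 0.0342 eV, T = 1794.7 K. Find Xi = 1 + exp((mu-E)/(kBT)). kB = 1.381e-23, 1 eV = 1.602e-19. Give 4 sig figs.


Step 1: (mu - E) = 0.0342 - 0.2484 = -0.2142 eV
Step 2: x = (mu-E)*eV/(kB*T) = -0.2142*1.602e-19/(1.381e-23*1794.7) = -1.385
Step 3: exp(x) = 0.2504
Step 4: Xi = 1 + 0.2504 = 1.25

1.25


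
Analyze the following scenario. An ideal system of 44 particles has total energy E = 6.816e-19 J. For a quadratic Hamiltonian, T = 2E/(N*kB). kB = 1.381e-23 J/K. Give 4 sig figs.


Step 1: Numerator = 2*E = 2*6.816e-19 = 1.363e-18 J
Step 2: Denominator = N*kB = 44*1.381e-23 = 6.076e-22
Step 3: T = 1.363e-18 / 6.076e-22 = 2243 K

2243


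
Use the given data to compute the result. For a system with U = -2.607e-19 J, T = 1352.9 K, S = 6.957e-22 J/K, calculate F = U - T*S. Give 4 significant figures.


Step 1: T*S = 1352.9 * 6.957e-22 = 9.412e-19 J
Step 2: F = U - T*S = -2.607e-19 - 9.412e-19
Step 3: F = -1.202e-18 J

-1.202e-18


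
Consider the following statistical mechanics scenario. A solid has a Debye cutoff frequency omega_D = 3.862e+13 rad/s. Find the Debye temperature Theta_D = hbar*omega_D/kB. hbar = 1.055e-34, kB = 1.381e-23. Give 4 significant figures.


Step 1: hbar*omega_D = 1.055e-34 * 3.862e+13 = 4.074e-21 J
Step 2: Theta_D = 4.074e-21 / 1.381e-23
Step 3: Theta_D = 295 K

295


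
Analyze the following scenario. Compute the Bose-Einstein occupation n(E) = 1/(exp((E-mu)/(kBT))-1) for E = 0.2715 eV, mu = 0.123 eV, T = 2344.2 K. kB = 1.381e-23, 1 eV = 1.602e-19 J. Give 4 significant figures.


Step 1: (E - mu) = 0.1485 eV
Step 2: x = (E-mu)*eV/(kB*T) = 0.1485*1.602e-19/(1.381e-23*2344.2) = 0.7349
Step 3: exp(x) = 2.085
Step 4: n = 1/(exp(x)-1) = 0.9215

0.9215


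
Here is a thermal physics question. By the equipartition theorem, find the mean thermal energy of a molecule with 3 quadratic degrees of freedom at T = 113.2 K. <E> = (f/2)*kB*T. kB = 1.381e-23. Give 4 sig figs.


Step 1: f/2 = 3/2 = 1.5
Step 2: kB*T = 1.381e-23 * 113.2 = 1.563e-21
Step 3: <E> = 1.5 * 1.563e-21 = 2.345e-21 J

2.345e-21


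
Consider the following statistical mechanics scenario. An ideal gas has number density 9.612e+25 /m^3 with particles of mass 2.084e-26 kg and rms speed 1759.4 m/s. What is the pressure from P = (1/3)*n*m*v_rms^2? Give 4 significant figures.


Step 1: v_rms^2 = 1759.4^2 = 3.095e+06
Step 2: n*m = 9.612e+25*2.084e-26 = 2.003
Step 3: P = (1/3)*2.003*3.095e+06 = 2.067e+06 Pa

2.067e+06


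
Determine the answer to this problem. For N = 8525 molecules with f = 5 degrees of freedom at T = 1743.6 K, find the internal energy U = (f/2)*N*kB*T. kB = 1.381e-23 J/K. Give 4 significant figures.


Step 1: f/2 = 5/2 = 2.5
Step 2: N*kB*T = 8525*1.381e-23*1743.6 = 2.053e-16
Step 3: U = 2.5 * 2.053e-16 = 5.132e-16 J

5.132e-16


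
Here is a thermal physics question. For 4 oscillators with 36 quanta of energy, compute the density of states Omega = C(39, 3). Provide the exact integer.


Step 1: Use binomial coefficient C(39, 3)
Step 2: Numerator = 39! / 36!
Step 3: Denominator = 3!
Step 4: Omega = 9139

9139


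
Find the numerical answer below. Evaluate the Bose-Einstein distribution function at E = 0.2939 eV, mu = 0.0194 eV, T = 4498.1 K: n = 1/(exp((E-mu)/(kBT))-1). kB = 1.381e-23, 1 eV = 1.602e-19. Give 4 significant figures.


Step 1: (E - mu) = 0.2745 eV
Step 2: x = (E-mu)*eV/(kB*T) = 0.2745*1.602e-19/(1.381e-23*4498.1) = 0.7079
Step 3: exp(x) = 2.03
Step 4: n = 1/(exp(x)-1) = 0.9711

0.9711


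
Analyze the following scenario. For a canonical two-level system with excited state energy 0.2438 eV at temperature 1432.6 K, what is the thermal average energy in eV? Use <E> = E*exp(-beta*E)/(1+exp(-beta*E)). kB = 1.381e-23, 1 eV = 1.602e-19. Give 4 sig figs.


Step 1: beta*E = 0.2438*1.602e-19/(1.381e-23*1432.6) = 1.974
Step 2: exp(-beta*E) = 0.1389
Step 3: <E> = 0.2438*0.1389/(1+0.1389) = 0.02973 eV

0.02973


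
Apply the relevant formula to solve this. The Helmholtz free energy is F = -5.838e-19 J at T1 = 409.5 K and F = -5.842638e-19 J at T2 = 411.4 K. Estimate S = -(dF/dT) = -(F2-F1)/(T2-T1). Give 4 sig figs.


Step 1: dF = F2 - F1 = -5.842638e-19 - (-5.838e-19) = -4.638e-22 J
Step 2: dT = T2 - T1 = 411.4 - 409.5 = 1.9 K
Step 3: S = -dF/dT = -(-4.638e-22)/1.9 = 2.441e-22 J/K

2.441e-22


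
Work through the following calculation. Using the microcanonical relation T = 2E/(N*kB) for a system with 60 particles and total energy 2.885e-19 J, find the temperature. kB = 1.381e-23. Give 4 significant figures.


Step 1: Numerator = 2*E = 2*2.885e-19 = 5.77e-19 J
Step 2: Denominator = N*kB = 60*1.381e-23 = 8.286e-22
Step 3: T = 5.77e-19 / 8.286e-22 = 696.4 K

696.4


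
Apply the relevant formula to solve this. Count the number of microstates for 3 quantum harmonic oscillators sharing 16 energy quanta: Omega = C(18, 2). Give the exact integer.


Step 1: Use binomial coefficient C(18, 2)
Step 2: Numerator = 18! / 16!
Step 3: Denominator = 2!
Step 4: Omega = 153

153


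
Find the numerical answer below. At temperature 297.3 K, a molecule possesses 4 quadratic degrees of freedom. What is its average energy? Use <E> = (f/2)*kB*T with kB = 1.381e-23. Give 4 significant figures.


Step 1: f/2 = 4/2 = 2
Step 2: kB*T = 1.381e-23 * 297.3 = 4.106e-21
Step 3: <E> = 2 * 4.106e-21 = 8.211e-21 J

8.211e-21


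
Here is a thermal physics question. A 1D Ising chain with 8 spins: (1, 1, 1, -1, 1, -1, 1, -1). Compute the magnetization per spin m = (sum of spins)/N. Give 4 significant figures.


Step 1: Count up spins (+1): 5, down spins (-1): 3
Step 2: Total magnetization M = 5 - 3 = 2
Step 3: m = M/N = 2/8 = 0.25

0.25


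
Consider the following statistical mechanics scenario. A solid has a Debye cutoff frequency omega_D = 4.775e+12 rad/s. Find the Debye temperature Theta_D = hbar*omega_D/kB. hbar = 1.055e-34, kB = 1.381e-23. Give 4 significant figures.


Step 1: hbar*omega_D = 1.055e-34 * 4.775e+12 = 5.038e-22 J
Step 2: Theta_D = 5.038e-22 / 1.381e-23
Step 3: Theta_D = 36.48 K

36.48


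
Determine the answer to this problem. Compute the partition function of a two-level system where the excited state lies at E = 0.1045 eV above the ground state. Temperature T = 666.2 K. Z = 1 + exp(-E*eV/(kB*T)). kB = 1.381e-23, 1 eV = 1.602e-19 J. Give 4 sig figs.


Step 1: Compute beta*E = E*eV/(kB*T) = 0.1045*1.602e-19/(1.381e-23*666.2) = 1.82
Step 2: exp(-beta*E) = exp(-1.82) = 0.1621
Step 3: Z = 1 + 0.1621 = 1.162

1.162


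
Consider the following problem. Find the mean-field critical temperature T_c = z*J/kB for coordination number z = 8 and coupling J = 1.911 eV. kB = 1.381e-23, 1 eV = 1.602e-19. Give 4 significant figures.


Step 1: z*J = 8*1.911 = 15.29 eV
Step 2: Convert to Joules: 15.29*1.602e-19 = 2.449e-18 J
Step 3: T_c = 2.449e-18 / 1.381e-23 = 1.773e+05 K

1.773e+05


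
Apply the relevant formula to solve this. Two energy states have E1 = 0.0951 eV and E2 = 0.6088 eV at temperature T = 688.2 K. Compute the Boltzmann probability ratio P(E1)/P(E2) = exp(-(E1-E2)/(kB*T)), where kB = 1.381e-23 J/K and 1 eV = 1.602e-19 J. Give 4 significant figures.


Step 1: Compute energy difference dE = E1 - E2 = 0.0951 - 0.6088 = -0.5137 eV
Step 2: Convert to Joules: dE_J = -0.5137 * 1.602e-19 = -8.229e-20 J
Step 3: Compute exponent = -dE_J / (kB * T) = -(-8.229e-20) / (1.381e-23 * 688.2) = 8.659
Step 4: P(E1)/P(E2) = exp(8.659) = 5761

5761


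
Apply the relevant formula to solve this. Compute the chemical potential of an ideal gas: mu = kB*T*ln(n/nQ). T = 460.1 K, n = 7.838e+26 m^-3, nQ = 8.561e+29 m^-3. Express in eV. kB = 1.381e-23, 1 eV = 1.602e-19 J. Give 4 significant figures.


Step 1: n/nQ = 7.838e+26/8.561e+29 = 0.0009155
Step 2: ln(n/nQ) = -6.996
Step 3: mu = kB*T*ln(n/nQ) = 6.354e-21*-6.996 = -4.445e-20 J
Step 4: Convert to eV: -4.445e-20/1.602e-19 = -0.2775 eV

-0.2775


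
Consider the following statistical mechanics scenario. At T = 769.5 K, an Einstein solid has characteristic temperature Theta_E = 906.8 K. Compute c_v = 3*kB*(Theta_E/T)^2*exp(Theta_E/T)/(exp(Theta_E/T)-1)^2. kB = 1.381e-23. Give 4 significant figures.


Step 1: x = Theta_E/T = 906.8/769.5 = 1.178
Step 2: x^2 = 1.389
Step 3: exp(x) = 3.249
Step 4: c_v = 3*1.381e-23*1.389*3.249/(3.249-1)^2 = 3.695e-23

3.695e-23


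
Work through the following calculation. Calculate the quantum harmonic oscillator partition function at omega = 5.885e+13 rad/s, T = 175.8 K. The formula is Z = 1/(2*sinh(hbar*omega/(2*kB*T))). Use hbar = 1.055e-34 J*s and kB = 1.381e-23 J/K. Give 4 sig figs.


Step 1: Compute x = hbar*omega/(kB*T) = 1.055e-34*5.885e+13/(1.381e-23*175.8) = 2.557
Step 2: x/2 = 1.279
Step 3: sinh(x/2) = 1.657
Step 4: Z = 1/(2*1.657) = 0.3018

0.3018


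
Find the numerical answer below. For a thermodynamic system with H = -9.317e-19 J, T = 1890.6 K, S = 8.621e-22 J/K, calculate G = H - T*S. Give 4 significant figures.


Step 1: T*S = 1890.6 * 8.621e-22 = 1.63e-18 J
Step 2: G = H - T*S = -9.317e-19 - 1.63e-18
Step 3: G = -2.562e-18 J

-2.562e-18


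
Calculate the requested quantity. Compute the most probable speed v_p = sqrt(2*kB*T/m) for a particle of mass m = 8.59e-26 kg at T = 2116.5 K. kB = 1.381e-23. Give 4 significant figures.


Step 1: Numerator = 2*kB*T = 2*1.381e-23*2116.5 = 5.846e-20
Step 2: Ratio = 5.846e-20 / 8.59e-26 = 6.805e+05
Step 3: v_p = sqrt(6.805e+05) = 824.9 m/s

824.9


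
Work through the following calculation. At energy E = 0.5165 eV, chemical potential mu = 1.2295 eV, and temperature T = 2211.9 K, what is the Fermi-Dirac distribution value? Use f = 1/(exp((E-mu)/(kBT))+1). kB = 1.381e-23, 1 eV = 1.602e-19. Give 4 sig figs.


Step 1: (E - mu) = 0.5165 - 1.2295 = -0.713 eV
Step 2: Convert: (E-mu)*eV = -1.142e-19 J
Step 3: x = (E-mu)*eV/(kB*T) = -3.739
Step 4: f = 1/(exp(-3.739)+1) = 0.9768

0.9768


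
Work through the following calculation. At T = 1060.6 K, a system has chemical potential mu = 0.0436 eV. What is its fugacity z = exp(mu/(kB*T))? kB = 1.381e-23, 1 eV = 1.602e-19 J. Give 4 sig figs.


Step 1: Convert mu to Joules: 0.0436*1.602e-19 = 6.985e-21 J
Step 2: kB*T = 1.381e-23*1060.6 = 1.465e-20 J
Step 3: mu/(kB*T) = 0.4769
Step 4: z = exp(0.4769) = 1.611

1.611


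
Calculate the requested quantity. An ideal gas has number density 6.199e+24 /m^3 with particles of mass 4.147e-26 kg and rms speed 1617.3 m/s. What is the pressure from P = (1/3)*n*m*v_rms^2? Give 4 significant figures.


Step 1: v_rms^2 = 1617.3^2 = 2.616e+06
Step 2: n*m = 6.199e+24*4.147e-26 = 0.2571
Step 3: P = (1/3)*0.2571*2.616e+06 = 2.241e+05 Pa

2.241e+05


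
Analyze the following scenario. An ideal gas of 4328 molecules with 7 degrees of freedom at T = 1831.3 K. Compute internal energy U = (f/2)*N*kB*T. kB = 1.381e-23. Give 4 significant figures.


Step 1: f/2 = 7/2 = 3.5
Step 2: N*kB*T = 4328*1.381e-23*1831.3 = 1.095e-16
Step 3: U = 3.5 * 1.095e-16 = 3.831e-16 J

3.831e-16


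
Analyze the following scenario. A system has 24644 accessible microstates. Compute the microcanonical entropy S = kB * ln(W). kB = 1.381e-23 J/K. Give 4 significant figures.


Step 1: ln(W) = ln(24644) = 10.11
Step 2: S = kB * ln(W) = 1.381e-23 * 10.11
Step 3: S = 1.397e-22 J/K

1.397e-22


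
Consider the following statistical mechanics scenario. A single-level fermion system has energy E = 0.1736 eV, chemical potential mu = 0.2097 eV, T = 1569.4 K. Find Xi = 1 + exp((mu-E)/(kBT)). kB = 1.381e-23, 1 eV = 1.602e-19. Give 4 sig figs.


Step 1: (mu - E) = 0.2097 - 0.1736 = 0.0361 eV
Step 2: x = (mu-E)*eV/(kB*T) = 0.0361*1.602e-19/(1.381e-23*1569.4) = 0.2668
Step 3: exp(x) = 1.306
Step 4: Xi = 1 + 1.306 = 2.306

2.306


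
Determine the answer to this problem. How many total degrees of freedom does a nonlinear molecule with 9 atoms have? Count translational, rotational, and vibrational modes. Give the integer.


Step 1: Translational DOF = 3
Step 2: Rotational DOF (nonlinear) = 3
Step 3: Vibrational DOF = 3*9 - 6 = 21
Step 4: Total = 3 + 3 + 21 = 27

27


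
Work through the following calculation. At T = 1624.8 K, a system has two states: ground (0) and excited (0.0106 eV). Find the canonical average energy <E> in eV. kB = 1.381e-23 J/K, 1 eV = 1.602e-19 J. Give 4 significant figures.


Step 1: beta*E = 0.0106*1.602e-19/(1.381e-23*1624.8) = 0.07568
Step 2: exp(-beta*E) = 0.9271
Step 3: <E> = 0.0106*0.9271/(1+0.9271) = 0.0051 eV

0.0051


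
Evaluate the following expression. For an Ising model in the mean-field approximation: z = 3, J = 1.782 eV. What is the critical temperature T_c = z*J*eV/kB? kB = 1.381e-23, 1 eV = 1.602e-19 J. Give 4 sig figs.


Step 1: z*J = 3*1.782 = 5.346 eV
Step 2: Convert to Joules: 5.346*1.602e-19 = 8.564e-19 J
Step 3: T_c = 8.564e-19 / 1.381e-23 = 6.202e+04 K

6.202e+04


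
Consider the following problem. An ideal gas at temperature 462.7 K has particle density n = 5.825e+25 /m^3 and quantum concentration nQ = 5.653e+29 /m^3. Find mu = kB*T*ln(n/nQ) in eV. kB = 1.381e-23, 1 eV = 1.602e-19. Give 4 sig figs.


Step 1: n/nQ = 5.825e+25/5.653e+29 = 0.000103
Step 2: ln(n/nQ) = -9.18
Step 3: mu = kB*T*ln(n/nQ) = 6.39e-21*-9.18 = -5.866e-20 J
Step 4: Convert to eV: -5.866e-20/1.602e-19 = -0.3662 eV

-0.3662


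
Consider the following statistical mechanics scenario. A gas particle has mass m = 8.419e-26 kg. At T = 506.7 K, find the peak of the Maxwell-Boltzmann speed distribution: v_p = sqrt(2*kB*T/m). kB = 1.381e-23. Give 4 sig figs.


Step 1: Numerator = 2*kB*T = 2*1.381e-23*506.7 = 1.4e-20
Step 2: Ratio = 1.4e-20 / 8.419e-26 = 1.662e+05
Step 3: v_p = sqrt(1.662e+05) = 407.7 m/s

407.7


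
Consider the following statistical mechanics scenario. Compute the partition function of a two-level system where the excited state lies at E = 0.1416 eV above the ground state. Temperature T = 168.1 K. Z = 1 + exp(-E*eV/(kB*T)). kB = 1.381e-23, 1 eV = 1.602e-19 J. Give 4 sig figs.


Step 1: Compute beta*E = E*eV/(kB*T) = 0.1416*1.602e-19/(1.381e-23*168.1) = 9.772
Step 2: exp(-beta*E) = exp(-9.772) = 5.705e-05
Step 3: Z = 1 + 5.705e-05 = 1

1


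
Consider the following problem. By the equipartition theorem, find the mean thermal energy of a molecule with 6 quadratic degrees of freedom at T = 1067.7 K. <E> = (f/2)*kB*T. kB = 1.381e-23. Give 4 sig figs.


Step 1: f/2 = 6/2 = 3
Step 2: kB*T = 1.381e-23 * 1067.7 = 1.474e-20
Step 3: <E> = 3 * 1.474e-20 = 4.423e-20 J

4.423e-20


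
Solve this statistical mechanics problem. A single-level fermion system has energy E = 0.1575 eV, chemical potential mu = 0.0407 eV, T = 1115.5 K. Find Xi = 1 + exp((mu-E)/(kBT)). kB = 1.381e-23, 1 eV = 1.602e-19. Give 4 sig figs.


Step 1: (mu - E) = 0.0407 - 0.1575 = -0.1168 eV
Step 2: x = (mu-E)*eV/(kB*T) = -0.1168*1.602e-19/(1.381e-23*1115.5) = -1.215
Step 3: exp(x) = 0.2968
Step 4: Xi = 1 + 0.2968 = 1.297

1.297


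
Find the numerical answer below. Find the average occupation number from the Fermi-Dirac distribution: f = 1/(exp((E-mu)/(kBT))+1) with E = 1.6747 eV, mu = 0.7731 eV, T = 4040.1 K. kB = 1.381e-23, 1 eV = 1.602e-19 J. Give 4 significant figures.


Step 1: (E - mu) = 1.6747 - 0.7731 = 0.9016 eV
Step 2: Convert: (E-mu)*eV = 1.444e-19 J
Step 3: x = (E-mu)*eV/(kB*T) = 2.589
Step 4: f = 1/(exp(2.589)+1) = 0.06987

0.06987


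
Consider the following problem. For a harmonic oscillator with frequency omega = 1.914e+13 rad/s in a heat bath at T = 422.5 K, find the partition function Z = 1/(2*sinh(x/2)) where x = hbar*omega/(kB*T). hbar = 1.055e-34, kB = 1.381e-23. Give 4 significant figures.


Step 1: Compute x = hbar*omega/(kB*T) = 1.055e-34*1.914e+13/(1.381e-23*422.5) = 0.3461
Step 2: x/2 = 0.173
Step 3: sinh(x/2) = 0.1739
Step 4: Z = 1/(2*0.1739) = 2.875

2.875


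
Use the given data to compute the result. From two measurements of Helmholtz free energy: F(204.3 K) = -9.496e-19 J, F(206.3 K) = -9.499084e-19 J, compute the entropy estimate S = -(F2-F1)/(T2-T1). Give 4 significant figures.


Step 1: dF = F2 - F1 = -9.499084e-19 - (-9.496e-19) = -3.084e-22 J
Step 2: dT = T2 - T1 = 206.3 - 204.3 = 2 K
Step 3: S = -dF/dT = -(-3.084e-22)/2 = 1.542e-22 J/K

1.542e-22


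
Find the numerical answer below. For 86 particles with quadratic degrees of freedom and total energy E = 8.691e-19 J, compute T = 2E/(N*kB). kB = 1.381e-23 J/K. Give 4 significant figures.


Step 1: Numerator = 2*E = 2*8.691e-19 = 1.738e-18 J
Step 2: Denominator = N*kB = 86*1.381e-23 = 1.188e-21
Step 3: T = 1.738e-18 / 1.188e-21 = 1464 K

1464


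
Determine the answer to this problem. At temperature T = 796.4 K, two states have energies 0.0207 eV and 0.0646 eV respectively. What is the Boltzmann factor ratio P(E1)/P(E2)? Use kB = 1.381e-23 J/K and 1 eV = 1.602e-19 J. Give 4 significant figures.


Step 1: Compute energy difference dE = E1 - E2 = 0.0207 - 0.0646 = -0.0439 eV
Step 2: Convert to Joules: dE_J = -0.0439 * 1.602e-19 = -7.033e-21 J
Step 3: Compute exponent = -dE_J / (kB * T) = -(-7.033e-21) / (1.381e-23 * 796.4) = 0.6394
Step 4: P(E1)/P(E2) = exp(0.6394) = 1.895

1.895


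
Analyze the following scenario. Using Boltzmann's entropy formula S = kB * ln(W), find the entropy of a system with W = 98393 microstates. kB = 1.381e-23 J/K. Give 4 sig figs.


Step 1: ln(W) = ln(98393) = 11.5
Step 2: S = kB * ln(W) = 1.381e-23 * 11.5
Step 3: S = 1.588e-22 J/K

1.588e-22


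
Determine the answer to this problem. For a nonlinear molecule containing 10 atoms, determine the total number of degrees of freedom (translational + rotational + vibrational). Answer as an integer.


Step 1: Translational DOF = 3
Step 2: Rotational DOF (nonlinear) = 3
Step 3: Vibrational DOF = 3*10 - 6 = 24
Step 4: Total = 3 + 3 + 24 = 30

30


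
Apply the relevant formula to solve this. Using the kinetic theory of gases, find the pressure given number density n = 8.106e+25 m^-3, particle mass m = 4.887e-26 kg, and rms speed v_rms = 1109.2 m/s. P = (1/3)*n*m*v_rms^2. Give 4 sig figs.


Step 1: v_rms^2 = 1109.2^2 = 1.23e+06
Step 2: n*m = 8.106e+25*4.887e-26 = 3.961
Step 3: P = (1/3)*3.961*1.23e+06 = 1.625e+06 Pa

1.625e+06


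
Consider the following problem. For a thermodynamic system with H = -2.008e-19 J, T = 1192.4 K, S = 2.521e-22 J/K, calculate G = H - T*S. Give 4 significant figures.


Step 1: T*S = 1192.4 * 2.521e-22 = 3.006e-19 J
Step 2: G = H - T*S = -2.008e-19 - 3.006e-19
Step 3: G = -5.014e-19 J

-5.014e-19


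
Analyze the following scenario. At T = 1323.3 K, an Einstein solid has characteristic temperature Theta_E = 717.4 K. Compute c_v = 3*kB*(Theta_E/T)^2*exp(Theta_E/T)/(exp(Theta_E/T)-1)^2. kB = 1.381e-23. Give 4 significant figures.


Step 1: x = Theta_E/T = 717.4/1323.3 = 0.5421
Step 2: x^2 = 0.2939
Step 3: exp(x) = 1.72
Step 4: c_v = 3*1.381e-23*0.2939*1.72/(1.72-1)^2 = 4.043e-23

4.043e-23


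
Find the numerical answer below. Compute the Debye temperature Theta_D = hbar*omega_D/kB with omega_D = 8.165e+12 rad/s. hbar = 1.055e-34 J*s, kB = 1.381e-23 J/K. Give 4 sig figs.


Step 1: hbar*omega_D = 1.055e-34 * 8.165e+12 = 8.614e-22 J
Step 2: Theta_D = 8.614e-22 / 1.381e-23
Step 3: Theta_D = 62.38 K

62.38


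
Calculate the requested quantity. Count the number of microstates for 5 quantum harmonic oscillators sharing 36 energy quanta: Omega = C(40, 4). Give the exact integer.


Step 1: Use binomial coefficient C(40, 4)
Step 2: Numerator = 40! / 36!
Step 3: Denominator = 4!
Step 4: Omega = 91390

91390


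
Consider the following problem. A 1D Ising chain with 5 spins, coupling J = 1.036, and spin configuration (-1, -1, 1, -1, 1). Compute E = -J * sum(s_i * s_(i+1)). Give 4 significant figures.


Step 1: Nearest-neighbor products: 1, -1, -1, -1
Step 2: Sum of products = -2
Step 3: E = -1.036 * -2 = 2.072

2.072


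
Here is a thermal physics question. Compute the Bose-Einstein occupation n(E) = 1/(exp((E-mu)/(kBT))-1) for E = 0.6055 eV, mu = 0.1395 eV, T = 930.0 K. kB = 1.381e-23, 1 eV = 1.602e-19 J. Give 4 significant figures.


Step 1: (E - mu) = 0.466 eV
Step 2: x = (E-mu)*eV/(kB*T) = 0.466*1.602e-19/(1.381e-23*930.0) = 5.813
Step 3: exp(x) = 334.5
Step 4: n = 1/(exp(x)-1) = 0.002999

0.002999


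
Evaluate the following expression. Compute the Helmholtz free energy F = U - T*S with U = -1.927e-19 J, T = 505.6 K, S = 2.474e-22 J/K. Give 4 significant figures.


Step 1: T*S = 505.6 * 2.474e-22 = 1.251e-19 J
Step 2: F = U - T*S = -1.927e-19 - 1.251e-19
Step 3: F = -3.178e-19 J

-3.178e-19


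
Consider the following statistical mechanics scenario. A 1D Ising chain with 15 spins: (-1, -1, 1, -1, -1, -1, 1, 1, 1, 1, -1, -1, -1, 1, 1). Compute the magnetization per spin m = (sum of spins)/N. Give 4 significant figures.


Step 1: Count up spins (+1): 7, down spins (-1): 8
Step 2: Total magnetization M = 7 - 8 = -1
Step 3: m = M/N = -1/15 = -0.06667

-0.06667


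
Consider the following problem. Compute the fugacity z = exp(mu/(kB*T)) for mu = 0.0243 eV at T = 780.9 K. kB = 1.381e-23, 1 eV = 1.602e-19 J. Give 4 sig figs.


Step 1: Convert mu to Joules: 0.0243*1.602e-19 = 3.893e-21 J
Step 2: kB*T = 1.381e-23*780.9 = 1.078e-20 J
Step 3: mu/(kB*T) = 0.361
Step 4: z = exp(0.361) = 1.435

1.435


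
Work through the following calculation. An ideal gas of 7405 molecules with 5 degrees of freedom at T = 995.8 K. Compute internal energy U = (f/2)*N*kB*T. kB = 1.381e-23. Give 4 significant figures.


Step 1: f/2 = 5/2 = 2.5
Step 2: N*kB*T = 7405*1.381e-23*995.8 = 1.018e-16
Step 3: U = 2.5 * 1.018e-16 = 2.546e-16 J

2.546e-16


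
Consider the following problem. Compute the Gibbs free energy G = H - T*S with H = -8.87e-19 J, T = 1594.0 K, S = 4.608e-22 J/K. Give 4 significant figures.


Step 1: T*S = 1594.0 * 4.608e-22 = 7.345e-19 J
Step 2: G = H - T*S = -8.87e-19 - 7.345e-19
Step 3: G = -1.622e-18 J

-1.622e-18


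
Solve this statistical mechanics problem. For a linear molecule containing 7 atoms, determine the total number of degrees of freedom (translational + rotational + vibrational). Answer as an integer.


Step 1: Translational DOF = 3
Step 2: Rotational DOF (linear) = 2
Step 3: Vibrational DOF = 3*7 - 5 = 16
Step 4: Total = 3 + 2 + 16 = 21

21


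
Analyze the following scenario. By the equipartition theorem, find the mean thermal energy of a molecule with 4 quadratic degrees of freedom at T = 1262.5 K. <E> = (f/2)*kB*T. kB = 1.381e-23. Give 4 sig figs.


Step 1: f/2 = 4/2 = 2
Step 2: kB*T = 1.381e-23 * 1262.5 = 1.744e-20
Step 3: <E> = 2 * 1.744e-20 = 3.487e-20 J

3.487e-20


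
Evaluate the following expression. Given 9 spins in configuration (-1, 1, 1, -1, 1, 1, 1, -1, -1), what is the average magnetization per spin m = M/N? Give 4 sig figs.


Step 1: Count up spins (+1): 5, down spins (-1): 4
Step 2: Total magnetization M = 5 - 4 = 1
Step 3: m = M/N = 1/9 = 0.1111

0.1111


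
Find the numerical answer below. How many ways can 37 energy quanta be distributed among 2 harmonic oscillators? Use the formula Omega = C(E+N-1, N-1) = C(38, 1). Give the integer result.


Step 1: Use binomial coefficient C(38, 1)
Step 2: Numerator = 38! / 37!
Step 3: Denominator = 1!
Step 4: Omega = 38

38


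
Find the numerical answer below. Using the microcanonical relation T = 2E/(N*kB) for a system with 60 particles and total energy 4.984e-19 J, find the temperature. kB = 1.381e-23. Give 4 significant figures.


Step 1: Numerator = 2*E = 2*4.984e-19 = 9.968e-19 J
Step 2: Denominator = N*kB = 60*1.381e-23 = 8.286e-22
Step 3: T = 9.968e-19 / 8.286e-22 = 1203 K

1203


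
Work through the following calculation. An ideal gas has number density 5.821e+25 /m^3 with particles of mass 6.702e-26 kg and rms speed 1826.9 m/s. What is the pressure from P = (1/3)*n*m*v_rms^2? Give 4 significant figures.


Step 1: v_rms^2 = 1826.9^2 = 3.338e+06
Step 2: n*m = 5.821e+25*6.702e-26 = 3.901
Step 3: P = (1/3)*3.901*3.338e+06 = 4.34e+06 Pa

4.34e+06


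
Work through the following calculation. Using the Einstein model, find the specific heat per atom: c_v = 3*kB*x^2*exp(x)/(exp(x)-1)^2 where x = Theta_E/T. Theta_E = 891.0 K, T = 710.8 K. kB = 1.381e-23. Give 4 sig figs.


Step 1: x = Theta_E/T = 891.0/710.8 = 1.254
Step 2: x^2 = 1.571
Step 3: exp(x) = 3.503
Step 4: c_v = 3*1.381e-23*1.571*3.503/(3.503-1)^2 = 3.641e-23

3.641e-23


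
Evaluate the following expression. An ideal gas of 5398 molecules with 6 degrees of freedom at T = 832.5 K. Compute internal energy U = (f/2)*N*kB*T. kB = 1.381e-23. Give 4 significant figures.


Step 1: f/2 = 6/2 = 3.0
Step 2: N*kB*T = 5398*1.381e-23*832.5 = 6.206e-17
Step 3: U = 3.0 * 6.206e-17 = 1.862e-16 J

1.862e-16


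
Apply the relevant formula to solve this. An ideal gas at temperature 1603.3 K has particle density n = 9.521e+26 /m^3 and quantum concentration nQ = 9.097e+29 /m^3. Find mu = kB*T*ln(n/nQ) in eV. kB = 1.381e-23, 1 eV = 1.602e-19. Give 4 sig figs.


Step 1: n/nQ = 9.521e+26/9.097e+29 = 0.001047
Step 2: ln(n/nQ) = -6.862
Step 3: mu = kB*T*ln(n/nQ) = 2.214e-20*-6.862 = -1.519e-19 J
Step 4: Convert to eV: -1.519e-19/1.602e-19 = -0.9484 eV

-0.9484


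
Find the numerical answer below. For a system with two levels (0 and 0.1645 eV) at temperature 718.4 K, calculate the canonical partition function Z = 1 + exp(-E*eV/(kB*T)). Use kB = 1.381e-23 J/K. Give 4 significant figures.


Step 1: Compute beta*E = E*eV/(kB*T) = 0.1645*1.602e-19/(1.381e-23*718.4) = 2.656
Step 2: exp(-beta*E) = exp(-2.656) = 0.07021
Step 3: Z = 1 + 0.07021 = 1.07

1.07


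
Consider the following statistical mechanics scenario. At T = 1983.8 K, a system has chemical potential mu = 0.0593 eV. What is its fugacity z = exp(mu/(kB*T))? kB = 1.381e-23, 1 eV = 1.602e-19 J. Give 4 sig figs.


Step 1: Convert mu to Joules: 0.0593*1.602e-19 = 9.5e-21 J
Step 2: kB*T = 1.381e-23*1983.8 = 2.74e-20 J
Step 3: mu/(kB*T) = 0.3468
Step 4: z = exp(0.3468) = 1.414

1.414


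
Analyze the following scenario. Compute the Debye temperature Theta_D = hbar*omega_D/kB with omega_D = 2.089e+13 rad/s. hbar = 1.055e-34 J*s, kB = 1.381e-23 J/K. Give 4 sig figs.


Step 1: hbar*omega_D = 1.055e-34 * 2.089e+13 = 2.204e-21 J
Step 2: Theta_D = 2.204e-21 / 1.381e-23
Step 3: Theta_D = 159.6 K

159.6


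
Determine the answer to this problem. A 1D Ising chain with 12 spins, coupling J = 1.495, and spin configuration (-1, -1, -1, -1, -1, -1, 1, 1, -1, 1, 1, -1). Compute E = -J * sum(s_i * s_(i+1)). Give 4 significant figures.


Step 1: Nearest-neighbor products: 1, 1, 1, 1, 1, -1, 1, -1, -1, 1, -1
Step 2: Sum of products = 3
Step 3: E = -1.495 * 3 = -4.485

-4.485
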